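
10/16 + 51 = 413/8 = 51.62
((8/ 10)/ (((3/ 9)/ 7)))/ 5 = 84/ 25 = 3.36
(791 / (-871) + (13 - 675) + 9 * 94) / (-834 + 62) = -159473 / 672412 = -0.24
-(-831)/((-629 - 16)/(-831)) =230187/215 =1070.64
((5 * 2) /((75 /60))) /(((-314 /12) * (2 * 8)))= -3 /157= -0.02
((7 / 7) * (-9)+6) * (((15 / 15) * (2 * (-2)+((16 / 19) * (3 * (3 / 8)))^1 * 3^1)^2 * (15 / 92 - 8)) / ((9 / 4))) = 348964 / 24909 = 14.01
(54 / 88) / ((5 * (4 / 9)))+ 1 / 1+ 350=309123 / 880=351.28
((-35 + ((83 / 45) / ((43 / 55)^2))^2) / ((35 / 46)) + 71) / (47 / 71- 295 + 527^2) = 5087840790595 / 38183518923602787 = 0.00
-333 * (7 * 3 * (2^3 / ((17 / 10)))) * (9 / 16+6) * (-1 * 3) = 11013975 / 17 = 647880.88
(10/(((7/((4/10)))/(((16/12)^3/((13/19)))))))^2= 23658496/6036849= 3.92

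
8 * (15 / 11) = 120 / 11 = 10.91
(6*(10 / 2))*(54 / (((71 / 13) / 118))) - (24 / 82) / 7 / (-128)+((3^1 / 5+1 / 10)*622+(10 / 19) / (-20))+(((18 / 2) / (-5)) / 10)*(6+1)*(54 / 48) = 10975322515693 / 309730400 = 35435.08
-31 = -31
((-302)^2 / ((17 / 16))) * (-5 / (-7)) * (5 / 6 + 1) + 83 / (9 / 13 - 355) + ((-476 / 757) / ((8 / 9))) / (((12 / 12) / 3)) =9994227600559 / 88911921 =112405.93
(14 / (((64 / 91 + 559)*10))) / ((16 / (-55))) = -7007 / 814928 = -0.01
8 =8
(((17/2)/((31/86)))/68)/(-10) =-43/1240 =-0.03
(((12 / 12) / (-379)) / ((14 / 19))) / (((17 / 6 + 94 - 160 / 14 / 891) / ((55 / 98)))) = -931095 / 44857841938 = -0.00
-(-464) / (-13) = -464 / 13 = -35.69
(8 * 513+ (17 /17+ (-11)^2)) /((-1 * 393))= -4226 /393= -10.75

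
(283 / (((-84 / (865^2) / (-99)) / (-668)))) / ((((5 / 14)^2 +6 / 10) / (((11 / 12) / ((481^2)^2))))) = -149757484405375 / 38165401484873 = -3.92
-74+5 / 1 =-69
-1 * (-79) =79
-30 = -30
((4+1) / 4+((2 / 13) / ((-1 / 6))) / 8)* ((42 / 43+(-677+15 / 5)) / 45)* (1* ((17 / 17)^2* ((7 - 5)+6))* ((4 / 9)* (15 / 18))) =-6829840 / 135837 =-50.28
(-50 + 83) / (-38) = -0.87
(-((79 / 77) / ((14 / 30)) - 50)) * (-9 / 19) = -22.64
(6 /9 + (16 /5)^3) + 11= 16663 /375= 44.43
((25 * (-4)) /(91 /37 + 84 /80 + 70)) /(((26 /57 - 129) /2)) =444000 /20977201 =0.02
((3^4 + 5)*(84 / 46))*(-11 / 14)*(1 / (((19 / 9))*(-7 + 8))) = -25542 / 437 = -58.45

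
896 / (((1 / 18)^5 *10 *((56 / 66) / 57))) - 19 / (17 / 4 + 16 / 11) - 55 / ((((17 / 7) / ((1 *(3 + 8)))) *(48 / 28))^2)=594025851155926343 / 52228080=11373687318.31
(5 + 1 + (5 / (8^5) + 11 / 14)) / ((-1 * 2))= -1556515 / 458752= -3.39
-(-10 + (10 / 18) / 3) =265 / 27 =9.81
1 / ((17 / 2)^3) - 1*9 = -44209 / 4913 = -9.00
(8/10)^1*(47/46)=94/115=0.82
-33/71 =-0.46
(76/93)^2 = 5776/8649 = 0.67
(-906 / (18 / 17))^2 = 732165.44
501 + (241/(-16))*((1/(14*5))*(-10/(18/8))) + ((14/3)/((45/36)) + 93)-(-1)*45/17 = 601.34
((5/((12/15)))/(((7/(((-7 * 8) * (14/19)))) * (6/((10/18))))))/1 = -1750/513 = -3.41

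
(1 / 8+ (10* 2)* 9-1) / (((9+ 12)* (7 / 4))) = 1433 / 294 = 4.87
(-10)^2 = 100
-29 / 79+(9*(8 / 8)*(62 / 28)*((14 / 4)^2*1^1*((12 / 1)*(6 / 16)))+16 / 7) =9737057 / 8848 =1100.48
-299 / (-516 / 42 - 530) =161 / 292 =0.55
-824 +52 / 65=-823.20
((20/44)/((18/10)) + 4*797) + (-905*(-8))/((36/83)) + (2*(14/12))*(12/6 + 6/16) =15749725/792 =19886.02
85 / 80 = 17 / 16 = 1.06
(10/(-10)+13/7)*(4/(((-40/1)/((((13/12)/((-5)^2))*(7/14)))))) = -13/7000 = -0.00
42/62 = 21/31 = 0.68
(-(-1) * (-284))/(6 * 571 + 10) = -71/859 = -0.08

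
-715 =-715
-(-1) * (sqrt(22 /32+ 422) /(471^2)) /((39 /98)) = 49 * sqrt(6763) /17303598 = 0.00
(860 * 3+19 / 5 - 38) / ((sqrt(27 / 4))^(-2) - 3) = -343683 / 385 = -892.68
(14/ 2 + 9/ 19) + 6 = 256/ 19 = 13.47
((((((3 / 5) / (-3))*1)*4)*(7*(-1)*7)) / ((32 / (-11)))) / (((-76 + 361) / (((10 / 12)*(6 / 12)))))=-539 / 27360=-0.02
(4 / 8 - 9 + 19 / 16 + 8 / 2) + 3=-5 / 16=-0.31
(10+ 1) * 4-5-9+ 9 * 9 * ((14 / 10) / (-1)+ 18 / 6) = 798 / 5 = 159.60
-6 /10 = -3 /5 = -0.60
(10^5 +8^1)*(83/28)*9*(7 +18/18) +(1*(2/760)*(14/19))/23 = 12405674374609/581210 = 21344564.57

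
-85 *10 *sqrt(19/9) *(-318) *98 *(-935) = -8255863000 *sqrt(19) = -35986472508.72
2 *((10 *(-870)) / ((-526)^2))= -4350 / 69169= -0.06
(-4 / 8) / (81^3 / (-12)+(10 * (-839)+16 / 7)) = 14 / 1474885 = 0.00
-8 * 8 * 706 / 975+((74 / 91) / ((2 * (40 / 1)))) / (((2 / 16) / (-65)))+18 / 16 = -50.50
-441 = -441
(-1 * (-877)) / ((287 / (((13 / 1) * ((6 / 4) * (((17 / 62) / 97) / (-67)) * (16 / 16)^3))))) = -581451 / 231286412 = -0.00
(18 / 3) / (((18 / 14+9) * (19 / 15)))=0.46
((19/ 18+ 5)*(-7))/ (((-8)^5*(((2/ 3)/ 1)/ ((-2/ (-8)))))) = 763/ 1572864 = 0.00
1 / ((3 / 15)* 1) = 5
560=560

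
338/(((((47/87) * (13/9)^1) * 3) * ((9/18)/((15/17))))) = 203580/799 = 254.79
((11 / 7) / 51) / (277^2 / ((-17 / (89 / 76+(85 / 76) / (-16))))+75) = -13376 / 2124984351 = -0.00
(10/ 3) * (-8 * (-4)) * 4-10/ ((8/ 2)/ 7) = 2455/ 6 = 409.17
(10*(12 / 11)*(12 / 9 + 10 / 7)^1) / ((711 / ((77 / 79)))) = 2320 / 56169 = 0.04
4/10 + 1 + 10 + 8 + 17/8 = 861/40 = 21.52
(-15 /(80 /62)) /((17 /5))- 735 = -100425 /136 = -738.42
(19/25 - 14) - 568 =-14531/25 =-581.24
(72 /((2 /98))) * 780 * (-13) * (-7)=250417440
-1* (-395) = 395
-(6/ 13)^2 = -36/ 169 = -0.21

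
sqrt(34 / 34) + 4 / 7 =11 / 7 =1.57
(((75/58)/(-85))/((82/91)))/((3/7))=-3185/80852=-0.04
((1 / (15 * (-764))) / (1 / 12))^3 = -0.00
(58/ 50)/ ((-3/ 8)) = -232/ 75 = -3.09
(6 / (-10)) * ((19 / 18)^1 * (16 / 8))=-19 / 15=-1.27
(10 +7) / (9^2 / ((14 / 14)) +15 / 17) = 289 / 1392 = 0.21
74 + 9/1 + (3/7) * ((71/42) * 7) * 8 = 865/7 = 123.57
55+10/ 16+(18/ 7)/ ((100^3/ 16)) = 55.63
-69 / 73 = -0.95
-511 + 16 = -495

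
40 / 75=8 / 15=0.53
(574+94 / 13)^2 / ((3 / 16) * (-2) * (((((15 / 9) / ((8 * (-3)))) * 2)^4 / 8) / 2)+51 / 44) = 45006506319937536 / 154416014701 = 291462.69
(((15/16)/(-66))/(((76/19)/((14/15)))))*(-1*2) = 7/1056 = 0.01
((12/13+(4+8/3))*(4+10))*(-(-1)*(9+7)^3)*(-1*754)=-328160597.33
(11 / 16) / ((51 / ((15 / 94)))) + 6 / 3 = 51191 / 25568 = 2.00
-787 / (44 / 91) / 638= -71617 / 28072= -2.55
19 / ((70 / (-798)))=-1083 / 5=-216.60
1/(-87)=-1/87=-0.01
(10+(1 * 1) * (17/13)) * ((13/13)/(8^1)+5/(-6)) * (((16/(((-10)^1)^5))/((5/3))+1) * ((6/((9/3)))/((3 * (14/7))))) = -26028751/9750000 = -2.67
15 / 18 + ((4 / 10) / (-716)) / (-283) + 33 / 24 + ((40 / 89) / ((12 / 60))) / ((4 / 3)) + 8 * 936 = 4053240071293 / 541016760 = 7491.89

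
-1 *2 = -2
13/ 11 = 1.18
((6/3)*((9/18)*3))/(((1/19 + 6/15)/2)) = 570/43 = 13.26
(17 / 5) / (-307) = -17 / 1535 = -0.01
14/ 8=1.75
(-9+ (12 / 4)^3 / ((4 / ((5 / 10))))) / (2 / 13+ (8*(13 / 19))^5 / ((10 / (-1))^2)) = -36212947875 / 317320194224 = -0.11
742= 742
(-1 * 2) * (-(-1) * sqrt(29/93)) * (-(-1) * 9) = -6 * sqrt(2697)/31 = -10.05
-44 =-44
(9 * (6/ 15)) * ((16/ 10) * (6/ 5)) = 864/ 125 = 6.91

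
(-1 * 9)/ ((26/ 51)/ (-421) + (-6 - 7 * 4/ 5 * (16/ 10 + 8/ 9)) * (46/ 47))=681167475/ 1476981542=0.46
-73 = -73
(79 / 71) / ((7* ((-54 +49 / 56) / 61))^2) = 18813376 / 628394375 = 0.03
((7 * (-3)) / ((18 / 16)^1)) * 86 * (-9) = 14448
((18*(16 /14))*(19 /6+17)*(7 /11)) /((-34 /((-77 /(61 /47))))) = 477708 /1037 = 460.66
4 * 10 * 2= 80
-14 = -14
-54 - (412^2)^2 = -28813025590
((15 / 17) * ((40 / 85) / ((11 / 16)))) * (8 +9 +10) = 51840 / 3179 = 16.31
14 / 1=14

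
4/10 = 2/5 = 0.40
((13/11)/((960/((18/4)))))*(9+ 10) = 0.11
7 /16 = 0.44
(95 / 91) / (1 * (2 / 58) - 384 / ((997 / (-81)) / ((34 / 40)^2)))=68668375 / 1484900599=0.05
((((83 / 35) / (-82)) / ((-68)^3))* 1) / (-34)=-83 / 30682274560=-0.00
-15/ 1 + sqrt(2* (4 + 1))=-15 + sqrt(10)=-11.84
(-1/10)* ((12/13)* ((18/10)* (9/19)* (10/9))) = -108/1235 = -0.09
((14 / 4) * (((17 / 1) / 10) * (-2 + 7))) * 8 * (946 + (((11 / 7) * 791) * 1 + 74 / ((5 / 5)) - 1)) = 538356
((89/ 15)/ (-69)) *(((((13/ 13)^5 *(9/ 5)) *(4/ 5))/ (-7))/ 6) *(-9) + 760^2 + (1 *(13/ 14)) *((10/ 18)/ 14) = 2929298452307/ 5071500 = 577600.01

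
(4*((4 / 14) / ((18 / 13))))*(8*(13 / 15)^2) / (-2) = -35152 / 14175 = -2.48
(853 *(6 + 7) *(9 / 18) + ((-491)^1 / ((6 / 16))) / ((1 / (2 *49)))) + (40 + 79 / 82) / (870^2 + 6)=-7619889009863 / 62066292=-122770.17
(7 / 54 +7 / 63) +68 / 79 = 1.10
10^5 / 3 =100000 / 3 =33333.33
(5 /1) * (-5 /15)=-5 /3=-1.67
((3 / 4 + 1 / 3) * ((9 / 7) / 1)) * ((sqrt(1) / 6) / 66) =13 / 3696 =0.00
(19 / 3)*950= 18050 / 3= 6016.67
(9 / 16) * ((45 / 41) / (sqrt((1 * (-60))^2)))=27 / 2624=0.01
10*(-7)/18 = -35/9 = -3.89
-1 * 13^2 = -169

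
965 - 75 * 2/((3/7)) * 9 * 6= -17935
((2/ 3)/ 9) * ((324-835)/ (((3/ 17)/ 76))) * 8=-10563392/ 81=-130412.25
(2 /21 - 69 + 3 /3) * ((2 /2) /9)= -1426 /189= -7.54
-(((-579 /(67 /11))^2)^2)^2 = -2707509512158810735195049834241 /406067677556641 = -6667631190077051.72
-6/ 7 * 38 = -228/ 7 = -32.57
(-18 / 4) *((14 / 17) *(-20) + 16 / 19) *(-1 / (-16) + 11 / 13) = 1073331 / 16796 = 63.90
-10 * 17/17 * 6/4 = -15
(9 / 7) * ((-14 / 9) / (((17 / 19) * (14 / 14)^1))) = -38 / 17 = -2.24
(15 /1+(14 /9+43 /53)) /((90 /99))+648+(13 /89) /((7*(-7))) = 6938503157 /10400985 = 667.10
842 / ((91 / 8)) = 6736 / 91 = 74.02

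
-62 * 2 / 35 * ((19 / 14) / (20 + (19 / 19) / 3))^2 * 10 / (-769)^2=-201438 / 754755818383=-0.00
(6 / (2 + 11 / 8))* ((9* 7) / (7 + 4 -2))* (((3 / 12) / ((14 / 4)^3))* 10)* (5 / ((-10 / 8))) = -1280 / 441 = -2.90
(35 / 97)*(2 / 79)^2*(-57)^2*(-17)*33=-255176460 / 605377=-421.52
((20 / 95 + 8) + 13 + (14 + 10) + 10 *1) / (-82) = -1049 / 1558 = -0.67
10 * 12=120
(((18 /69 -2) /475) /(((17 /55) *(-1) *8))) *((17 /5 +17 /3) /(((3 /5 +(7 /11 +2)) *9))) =484 /1050111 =0.00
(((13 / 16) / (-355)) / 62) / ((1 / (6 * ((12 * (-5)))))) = 117 / 8804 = 0.01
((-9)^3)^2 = 531441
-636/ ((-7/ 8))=726.86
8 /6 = 4 /3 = 1.33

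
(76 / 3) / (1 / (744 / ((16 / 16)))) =18848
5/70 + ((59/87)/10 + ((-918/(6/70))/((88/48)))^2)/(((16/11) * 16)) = 25147728158933/17149440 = 1466387.72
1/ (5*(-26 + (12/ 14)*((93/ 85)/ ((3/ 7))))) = -0.01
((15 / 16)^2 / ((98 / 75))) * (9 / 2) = 151875 / 50176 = 3.03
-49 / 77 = -7 / 11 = -0.64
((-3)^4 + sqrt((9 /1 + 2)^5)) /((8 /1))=81 /8 + 121* sqrt(11) /8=60.29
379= 379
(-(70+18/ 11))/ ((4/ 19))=-3743/ 11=-340.27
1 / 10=0.10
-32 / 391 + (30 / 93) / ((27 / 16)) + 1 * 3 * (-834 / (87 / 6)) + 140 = -307902544 / 9490743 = -32.44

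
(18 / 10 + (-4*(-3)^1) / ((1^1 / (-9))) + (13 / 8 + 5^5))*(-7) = -845719 / 40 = -21142.98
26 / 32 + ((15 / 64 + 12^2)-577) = -27645 / 64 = -431.95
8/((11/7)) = 56/11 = 5.09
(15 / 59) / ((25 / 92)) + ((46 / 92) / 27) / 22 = 328183 / 350460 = 0.94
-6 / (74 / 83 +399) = -498 / 33191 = -0.02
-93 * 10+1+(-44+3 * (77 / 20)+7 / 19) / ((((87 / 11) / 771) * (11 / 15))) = -11446777 / 2204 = -5193.64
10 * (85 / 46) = 425 / 23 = 18.48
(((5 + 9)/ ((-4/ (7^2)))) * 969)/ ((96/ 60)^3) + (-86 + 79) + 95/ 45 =-373957931/ 9216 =-40577.03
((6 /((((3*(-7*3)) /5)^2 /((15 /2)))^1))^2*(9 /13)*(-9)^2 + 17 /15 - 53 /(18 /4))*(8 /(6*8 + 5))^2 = -551865728 /3945479265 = -0.14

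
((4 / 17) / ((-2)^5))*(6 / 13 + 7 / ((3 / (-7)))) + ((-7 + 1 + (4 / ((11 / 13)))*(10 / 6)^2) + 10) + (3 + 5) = 4419211 / 175032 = 25.25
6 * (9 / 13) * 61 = 3294 / 13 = 253.38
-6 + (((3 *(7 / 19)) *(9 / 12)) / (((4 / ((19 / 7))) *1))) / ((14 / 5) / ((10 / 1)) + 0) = -447 / 112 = -3.99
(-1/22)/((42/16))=-4/231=-0.02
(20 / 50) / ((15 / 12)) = 8 / 25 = 0.32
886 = 886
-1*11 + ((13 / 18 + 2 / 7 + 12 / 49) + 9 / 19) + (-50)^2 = 41739595 / 16758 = 2490.73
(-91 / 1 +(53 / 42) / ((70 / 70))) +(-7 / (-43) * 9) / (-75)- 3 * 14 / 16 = -16684303 / 180600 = -92.38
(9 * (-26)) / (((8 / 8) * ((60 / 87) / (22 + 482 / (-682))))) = -24636573 / 3410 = -7224.80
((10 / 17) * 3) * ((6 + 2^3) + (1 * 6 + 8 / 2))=720 / 17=42.35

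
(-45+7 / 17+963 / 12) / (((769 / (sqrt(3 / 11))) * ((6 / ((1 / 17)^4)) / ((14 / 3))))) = 16975 * sqrt(33) / 432380533068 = 0.00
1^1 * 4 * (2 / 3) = 8 / 3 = 2.67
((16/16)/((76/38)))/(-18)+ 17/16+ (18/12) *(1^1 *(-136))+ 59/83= -2417345/11952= -202.25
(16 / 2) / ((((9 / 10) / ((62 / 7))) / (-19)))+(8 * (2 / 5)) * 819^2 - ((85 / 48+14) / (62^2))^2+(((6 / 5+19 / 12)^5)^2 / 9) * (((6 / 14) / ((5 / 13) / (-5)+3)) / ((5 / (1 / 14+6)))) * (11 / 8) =107089982289540878670371198954776399 / 49909152265174056960000000000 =2145698.28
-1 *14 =-14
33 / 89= 0.37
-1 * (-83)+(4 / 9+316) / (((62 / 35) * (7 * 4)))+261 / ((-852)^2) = 2011326763 / 22503024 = 89.38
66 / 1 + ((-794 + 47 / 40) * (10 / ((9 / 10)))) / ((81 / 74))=-1939597 / 243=-7981.88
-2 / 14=-1 / 7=-0.14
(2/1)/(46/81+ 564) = 81/22865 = 0.00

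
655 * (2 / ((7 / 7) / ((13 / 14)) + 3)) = 321.32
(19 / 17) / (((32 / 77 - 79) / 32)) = -46816 / 102867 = -0.46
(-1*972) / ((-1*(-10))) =-486 / 5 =-97.20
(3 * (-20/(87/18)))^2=129600/841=154.10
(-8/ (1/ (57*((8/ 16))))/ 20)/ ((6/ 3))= -57/ 10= -5.70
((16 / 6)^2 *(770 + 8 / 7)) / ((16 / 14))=43184 / 9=4798.22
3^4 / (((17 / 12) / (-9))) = -8748 / 17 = -514.59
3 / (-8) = -0.38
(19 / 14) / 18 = 19 / 252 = 0.08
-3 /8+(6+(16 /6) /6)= 437 /72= 6.07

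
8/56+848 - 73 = 5426/7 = 775.14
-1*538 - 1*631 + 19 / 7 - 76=-8696 / 7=-1242.29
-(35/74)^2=-1225/5476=-0.22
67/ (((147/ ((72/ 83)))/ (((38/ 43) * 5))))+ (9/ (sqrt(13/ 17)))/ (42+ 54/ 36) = 6 * sqrt(221)/ 377+ 305520/ 174881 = 1.98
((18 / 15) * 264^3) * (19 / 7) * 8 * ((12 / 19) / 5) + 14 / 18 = 60561443.89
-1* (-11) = 11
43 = 43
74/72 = 37/36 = 1.03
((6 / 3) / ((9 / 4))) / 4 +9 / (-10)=-61 / 90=-0.68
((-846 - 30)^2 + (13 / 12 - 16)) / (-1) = -9208333 / 12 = -767361.08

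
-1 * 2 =-2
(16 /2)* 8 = 64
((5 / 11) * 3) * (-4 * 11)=-60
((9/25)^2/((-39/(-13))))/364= 27/227500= 0.00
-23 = -23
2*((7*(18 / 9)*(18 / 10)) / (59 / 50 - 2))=-2520 / 41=-61.46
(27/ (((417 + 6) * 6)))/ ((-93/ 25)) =-25/ 8742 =-0.00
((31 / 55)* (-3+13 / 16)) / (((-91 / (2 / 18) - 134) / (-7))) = -1519 / 167728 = -0.01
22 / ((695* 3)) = 0.01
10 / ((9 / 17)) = 170 / 9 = 18.89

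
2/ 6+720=2161/ 3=720.33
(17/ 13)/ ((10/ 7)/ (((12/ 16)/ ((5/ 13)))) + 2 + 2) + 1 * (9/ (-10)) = -237/ 380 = -0.62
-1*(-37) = 37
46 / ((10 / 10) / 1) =46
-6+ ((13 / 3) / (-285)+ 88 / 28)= -17191 / 5985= -2.87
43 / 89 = 0.48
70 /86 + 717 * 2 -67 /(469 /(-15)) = 432524 /301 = 1436.96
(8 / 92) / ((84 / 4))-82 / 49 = -5644 / 3381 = -1.67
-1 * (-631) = 631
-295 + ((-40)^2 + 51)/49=-12804/49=-261.31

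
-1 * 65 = -65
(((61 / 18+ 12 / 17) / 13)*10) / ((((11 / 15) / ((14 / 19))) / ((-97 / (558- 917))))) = 42539350 / 49745553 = 0.86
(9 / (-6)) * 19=-28.50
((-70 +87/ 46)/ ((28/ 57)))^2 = 31891173561/ 1658944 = 19223.78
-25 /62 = -0.40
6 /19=0.32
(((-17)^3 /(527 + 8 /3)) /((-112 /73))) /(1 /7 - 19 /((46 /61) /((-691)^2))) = -8248927 /16414595879528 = -0.00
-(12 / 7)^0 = -1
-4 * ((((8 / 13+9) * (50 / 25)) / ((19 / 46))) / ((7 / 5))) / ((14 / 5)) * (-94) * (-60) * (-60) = 194580000000 / 12103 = 16077005.70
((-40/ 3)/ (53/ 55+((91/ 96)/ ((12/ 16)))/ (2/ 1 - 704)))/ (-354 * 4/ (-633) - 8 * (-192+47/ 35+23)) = -2632014000/ 255085769627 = -0.01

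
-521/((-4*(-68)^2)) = 521/18496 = 0.03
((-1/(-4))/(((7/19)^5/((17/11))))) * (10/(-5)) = -42093683/369754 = -113.84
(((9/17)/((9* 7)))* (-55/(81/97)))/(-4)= 5335/38556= 0.14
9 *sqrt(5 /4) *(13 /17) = 117 *sqrt(5) /34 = 7.69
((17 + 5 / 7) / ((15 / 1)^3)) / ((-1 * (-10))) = 62 / 118125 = 0.00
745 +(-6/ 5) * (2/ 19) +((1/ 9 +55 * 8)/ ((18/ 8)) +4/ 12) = 7239548/ 7695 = 940.81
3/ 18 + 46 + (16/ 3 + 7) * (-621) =-45677/ 6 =-7612.83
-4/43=-0.09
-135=-135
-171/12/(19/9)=-27/4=-6.75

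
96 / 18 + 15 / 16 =301 / 48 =6.27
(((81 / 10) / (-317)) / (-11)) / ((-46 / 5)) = -81 / 320804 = -0.00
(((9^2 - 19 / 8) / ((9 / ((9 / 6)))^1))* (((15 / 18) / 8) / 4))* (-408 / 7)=-53465 / 2688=-19.89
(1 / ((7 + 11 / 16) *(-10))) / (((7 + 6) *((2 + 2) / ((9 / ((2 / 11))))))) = -33 / 2665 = -0.01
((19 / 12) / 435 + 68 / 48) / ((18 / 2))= 3707 / 23490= 0.16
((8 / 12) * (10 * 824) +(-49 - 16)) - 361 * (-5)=21700 / 3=7233.33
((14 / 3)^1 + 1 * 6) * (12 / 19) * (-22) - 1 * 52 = -3804 / 19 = -200.21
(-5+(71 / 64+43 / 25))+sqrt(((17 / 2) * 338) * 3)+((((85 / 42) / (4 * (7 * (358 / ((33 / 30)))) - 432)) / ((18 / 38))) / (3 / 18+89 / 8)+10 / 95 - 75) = -1864924459481 / 24199270200+13 * sqrt(51) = 15.77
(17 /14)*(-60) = -510 /7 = -72.86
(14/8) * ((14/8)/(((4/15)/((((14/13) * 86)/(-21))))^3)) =-486980375/35152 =-13853.56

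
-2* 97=-194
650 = 650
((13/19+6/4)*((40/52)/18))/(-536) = -415/2383056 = -0.00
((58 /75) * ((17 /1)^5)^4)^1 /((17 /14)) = 194126817776342875775888236 /75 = 2588357570351238343678510.00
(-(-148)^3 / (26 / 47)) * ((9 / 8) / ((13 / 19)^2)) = 30939460236 / 2197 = 14082594.55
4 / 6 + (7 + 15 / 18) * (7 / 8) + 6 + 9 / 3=793 / 48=16.52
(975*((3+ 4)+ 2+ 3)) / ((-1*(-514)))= 5850 / 257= 22.76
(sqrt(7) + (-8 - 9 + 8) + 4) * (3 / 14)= -15 / 14 + 3 * sqrt(7) / 14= -0.50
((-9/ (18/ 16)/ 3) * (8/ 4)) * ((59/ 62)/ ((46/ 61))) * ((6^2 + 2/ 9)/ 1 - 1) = -4563532/ 19251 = -237.05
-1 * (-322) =322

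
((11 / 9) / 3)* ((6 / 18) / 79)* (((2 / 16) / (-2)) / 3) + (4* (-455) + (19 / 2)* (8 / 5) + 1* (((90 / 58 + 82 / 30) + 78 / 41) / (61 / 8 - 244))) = -1246413432871397 / 690600249648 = -1804.83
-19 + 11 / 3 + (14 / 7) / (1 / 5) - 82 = -262 / 3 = -87.33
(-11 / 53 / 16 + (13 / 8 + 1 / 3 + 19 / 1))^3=151291632924125 / 16464605184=9188.90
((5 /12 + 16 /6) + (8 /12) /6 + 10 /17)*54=6945 /34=204.26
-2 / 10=-1 / 5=-0.20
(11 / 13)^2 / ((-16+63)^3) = 121 / 17546087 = 0.00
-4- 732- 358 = -1094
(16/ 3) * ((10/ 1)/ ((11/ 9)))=480/ 11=43.64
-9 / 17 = -0.53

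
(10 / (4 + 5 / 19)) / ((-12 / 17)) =-1615 / 486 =-3.32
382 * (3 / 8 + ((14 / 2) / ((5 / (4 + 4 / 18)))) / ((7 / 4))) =258041 / 180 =1433.56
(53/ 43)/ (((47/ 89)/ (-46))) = -107.36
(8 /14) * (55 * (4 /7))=880 /49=17.96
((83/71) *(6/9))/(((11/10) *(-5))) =-332/2343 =-0.14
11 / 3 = 3.67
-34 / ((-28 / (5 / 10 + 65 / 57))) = 3179 / 1596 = 1.99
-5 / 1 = -5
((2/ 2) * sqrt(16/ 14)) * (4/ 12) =2 * sqrt(14)/ 21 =0.36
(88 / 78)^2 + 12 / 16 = 2.02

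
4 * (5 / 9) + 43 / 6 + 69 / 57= 10.60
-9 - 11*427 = -4706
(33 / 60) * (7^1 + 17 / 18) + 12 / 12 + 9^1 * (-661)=-2139707 / 360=-5943.63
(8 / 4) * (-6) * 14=-168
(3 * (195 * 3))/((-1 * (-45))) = 39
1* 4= 4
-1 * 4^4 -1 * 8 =-264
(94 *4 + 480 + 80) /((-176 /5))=-26.59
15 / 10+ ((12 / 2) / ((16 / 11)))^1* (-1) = -21 / 8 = -2.62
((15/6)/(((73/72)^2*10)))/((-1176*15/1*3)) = -6/1305605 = -0.00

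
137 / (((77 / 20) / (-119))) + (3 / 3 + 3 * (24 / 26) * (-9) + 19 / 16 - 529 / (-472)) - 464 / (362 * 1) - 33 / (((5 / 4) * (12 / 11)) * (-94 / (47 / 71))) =-36927194913909 / 8673910960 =-4257.27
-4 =-4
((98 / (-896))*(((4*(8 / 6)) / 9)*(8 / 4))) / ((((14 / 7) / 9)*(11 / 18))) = -21 / 22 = -0.95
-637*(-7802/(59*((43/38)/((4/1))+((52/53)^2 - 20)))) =-2121977162032/472446335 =-4491.47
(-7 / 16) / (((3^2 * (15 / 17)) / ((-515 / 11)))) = 12257 / 4752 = 2.58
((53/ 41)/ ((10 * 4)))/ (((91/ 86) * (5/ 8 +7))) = 4558/ 1137955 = 0.00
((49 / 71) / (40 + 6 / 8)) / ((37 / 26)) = 5096 / 428201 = 0.01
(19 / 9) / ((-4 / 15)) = -95 / 12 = -7.92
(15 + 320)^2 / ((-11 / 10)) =-1122250 / 11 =-102022.73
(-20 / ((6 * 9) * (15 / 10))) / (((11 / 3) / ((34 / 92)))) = -0.02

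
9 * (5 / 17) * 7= 315 / 17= 18.53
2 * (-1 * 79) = -158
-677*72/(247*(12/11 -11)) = 536184/26923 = 19.92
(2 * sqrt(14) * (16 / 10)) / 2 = 8 * sqrt(14) / 5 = 5.99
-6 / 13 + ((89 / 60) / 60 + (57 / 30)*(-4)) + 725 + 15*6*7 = 1346.96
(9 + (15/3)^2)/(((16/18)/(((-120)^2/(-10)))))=-55080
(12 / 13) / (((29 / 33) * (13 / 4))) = 0.32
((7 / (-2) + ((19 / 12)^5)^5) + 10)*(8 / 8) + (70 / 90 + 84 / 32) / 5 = 93083345666590115047679108492851 / 953962166440690129601298432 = 97575.51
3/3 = 1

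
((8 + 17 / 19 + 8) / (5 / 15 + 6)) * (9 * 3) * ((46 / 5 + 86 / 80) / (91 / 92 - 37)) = -245787453 / 11959930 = -20.55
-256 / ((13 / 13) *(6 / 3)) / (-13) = 128 / 13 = 9.85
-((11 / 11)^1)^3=-1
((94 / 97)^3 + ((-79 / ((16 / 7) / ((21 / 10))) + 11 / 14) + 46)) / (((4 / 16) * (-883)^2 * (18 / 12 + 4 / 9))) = -228940034067 / 3486845383615300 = -0.00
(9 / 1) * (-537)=-4833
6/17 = 0.35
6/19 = 0.32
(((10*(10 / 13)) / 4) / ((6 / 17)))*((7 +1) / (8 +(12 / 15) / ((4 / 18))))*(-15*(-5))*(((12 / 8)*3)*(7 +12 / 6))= 4303125 / 377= 11414.12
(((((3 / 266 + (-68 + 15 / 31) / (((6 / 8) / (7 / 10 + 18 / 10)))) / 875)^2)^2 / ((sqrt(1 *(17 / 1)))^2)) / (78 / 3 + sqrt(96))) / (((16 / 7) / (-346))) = -74491695520038971294346833581 / 42651216356362652922187500000000 + 5730130424618382407257448737 *sqrt(6) / 21325608178181326461093750000000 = -0.00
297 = 297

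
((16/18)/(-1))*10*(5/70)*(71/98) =-0.46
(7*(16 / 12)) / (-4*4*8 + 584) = 0.02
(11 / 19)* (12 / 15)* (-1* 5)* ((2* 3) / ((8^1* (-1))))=33 / 19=1.74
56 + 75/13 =803/13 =61.77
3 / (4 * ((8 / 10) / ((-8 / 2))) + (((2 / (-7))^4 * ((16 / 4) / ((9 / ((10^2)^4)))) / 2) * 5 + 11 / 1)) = 324135 / 80001102059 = 0.00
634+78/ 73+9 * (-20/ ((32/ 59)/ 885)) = -171155395/ 584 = -293074.31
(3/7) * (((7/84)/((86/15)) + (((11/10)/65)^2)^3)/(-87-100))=-141410420150406369/4245103096609375000000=-0.00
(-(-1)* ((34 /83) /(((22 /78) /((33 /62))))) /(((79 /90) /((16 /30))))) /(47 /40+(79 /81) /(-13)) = 4021280640 /9417563377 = 0.43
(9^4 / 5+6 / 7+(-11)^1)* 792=36093024 / 35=1031229.26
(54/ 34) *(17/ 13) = 27/ 13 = 2.08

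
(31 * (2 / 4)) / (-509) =-0.03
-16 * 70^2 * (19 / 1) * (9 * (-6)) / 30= 2681280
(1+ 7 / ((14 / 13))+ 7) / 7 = 29 / 14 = 2.07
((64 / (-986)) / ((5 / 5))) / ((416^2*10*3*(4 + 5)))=-1 / 719858880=-0.00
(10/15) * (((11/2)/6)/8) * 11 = 121/144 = 0.84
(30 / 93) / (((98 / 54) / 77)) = 2970 / 217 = 13.69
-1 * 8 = -8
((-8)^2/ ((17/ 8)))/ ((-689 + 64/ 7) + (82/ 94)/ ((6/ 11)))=-1010688/ 22760977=-0.04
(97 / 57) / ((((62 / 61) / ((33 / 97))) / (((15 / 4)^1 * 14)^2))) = 7397775 / 4712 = 1569.99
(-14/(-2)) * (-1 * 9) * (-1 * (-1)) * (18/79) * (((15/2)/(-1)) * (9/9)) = 8505/79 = 107.66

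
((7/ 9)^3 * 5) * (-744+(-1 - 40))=-1346275/ 729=-1846.74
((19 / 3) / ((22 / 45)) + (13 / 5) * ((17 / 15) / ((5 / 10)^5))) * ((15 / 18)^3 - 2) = -54326413 / 356400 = -152.43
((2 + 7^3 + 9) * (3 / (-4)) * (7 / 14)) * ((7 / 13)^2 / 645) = -8673 / 145340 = -0.06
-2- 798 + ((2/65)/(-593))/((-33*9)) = -9158291998/11447865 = -800.00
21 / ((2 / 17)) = 357 / 2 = 178.50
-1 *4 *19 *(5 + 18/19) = -452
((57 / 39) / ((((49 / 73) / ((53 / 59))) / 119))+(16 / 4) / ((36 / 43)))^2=131745631802500 / 2334919041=56424.07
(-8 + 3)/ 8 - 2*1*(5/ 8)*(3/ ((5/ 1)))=-1.38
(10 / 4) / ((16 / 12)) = 15 / 8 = 1.88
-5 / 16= -0.31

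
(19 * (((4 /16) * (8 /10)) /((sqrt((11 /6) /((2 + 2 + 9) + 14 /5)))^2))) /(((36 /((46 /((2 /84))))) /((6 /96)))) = 241661 /2200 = 109.85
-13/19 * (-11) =143/19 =7.53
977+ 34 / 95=92849 / 95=977.36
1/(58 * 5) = 0.00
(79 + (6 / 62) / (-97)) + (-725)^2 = 1580791925 / 3007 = 525704.00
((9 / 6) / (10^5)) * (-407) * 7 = -8547 / 200000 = -0.04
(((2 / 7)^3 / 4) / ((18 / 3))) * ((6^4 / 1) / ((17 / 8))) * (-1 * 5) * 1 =-17280 / 5831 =-2.96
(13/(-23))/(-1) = 13/23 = 0.57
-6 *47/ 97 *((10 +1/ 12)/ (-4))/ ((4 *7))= 5687/ 21728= 0.26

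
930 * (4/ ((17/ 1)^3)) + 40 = 200240/ 4913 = 40.76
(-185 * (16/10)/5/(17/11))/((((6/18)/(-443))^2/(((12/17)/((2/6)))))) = -143274536.37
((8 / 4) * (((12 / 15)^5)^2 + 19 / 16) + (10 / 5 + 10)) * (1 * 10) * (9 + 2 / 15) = 156155900467 / 117187500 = 1332.53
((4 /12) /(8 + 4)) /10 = 0.00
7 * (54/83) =378/83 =4.55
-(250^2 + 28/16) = -250007/4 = -62501.75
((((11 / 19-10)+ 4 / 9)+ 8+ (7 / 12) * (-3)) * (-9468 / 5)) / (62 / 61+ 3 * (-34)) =-51.13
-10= -10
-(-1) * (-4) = -4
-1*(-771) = 771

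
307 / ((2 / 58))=8903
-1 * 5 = -5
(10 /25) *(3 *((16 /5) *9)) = 864 /25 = 34.56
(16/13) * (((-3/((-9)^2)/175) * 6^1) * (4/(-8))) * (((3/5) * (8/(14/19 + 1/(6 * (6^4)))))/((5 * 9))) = 700416/6192720625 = 0.00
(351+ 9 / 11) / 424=1935 / 2332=0.83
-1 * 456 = -456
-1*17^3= -4913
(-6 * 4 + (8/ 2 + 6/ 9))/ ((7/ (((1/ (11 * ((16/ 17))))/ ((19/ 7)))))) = -493/ 5016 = -0.10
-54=-54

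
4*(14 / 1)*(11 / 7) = 88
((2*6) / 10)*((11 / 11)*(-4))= -24 / 5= -4.80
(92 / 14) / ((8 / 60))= 345 / 7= 49.29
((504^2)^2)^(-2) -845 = -845.00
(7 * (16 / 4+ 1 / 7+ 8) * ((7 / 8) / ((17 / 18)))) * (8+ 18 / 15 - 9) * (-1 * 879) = -13844.25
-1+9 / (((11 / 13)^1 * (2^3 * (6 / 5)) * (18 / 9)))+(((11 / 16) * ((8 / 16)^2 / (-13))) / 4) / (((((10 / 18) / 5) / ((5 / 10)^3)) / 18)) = -75113 / 146432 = -0.51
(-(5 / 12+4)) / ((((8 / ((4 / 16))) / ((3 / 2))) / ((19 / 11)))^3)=-3271743 / 1395654656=-0.00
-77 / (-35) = 11 / 5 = 2.20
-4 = -4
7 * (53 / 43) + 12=887 / 43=20.63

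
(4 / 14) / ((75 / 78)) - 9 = -1523 / 175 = -8.70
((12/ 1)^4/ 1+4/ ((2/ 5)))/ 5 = 20746/ 5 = 4149.20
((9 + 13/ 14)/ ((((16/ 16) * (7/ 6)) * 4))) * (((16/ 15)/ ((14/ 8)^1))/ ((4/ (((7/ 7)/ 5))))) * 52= 28912/ 8575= 3.37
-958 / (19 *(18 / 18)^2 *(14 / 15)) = -7185 / 133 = -54.02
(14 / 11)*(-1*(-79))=1106 / 11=100.55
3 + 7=10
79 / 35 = 2.26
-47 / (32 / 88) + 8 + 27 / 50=-12071 / 100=-120.71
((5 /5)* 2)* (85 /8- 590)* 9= -41715 /4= -10428.75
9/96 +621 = 19875/32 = 621.09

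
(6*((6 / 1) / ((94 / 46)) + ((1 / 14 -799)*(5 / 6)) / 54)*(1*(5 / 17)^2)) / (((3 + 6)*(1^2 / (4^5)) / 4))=-51264179200 / 23104683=-2218.78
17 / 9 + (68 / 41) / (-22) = 7361 / 4059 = 1.81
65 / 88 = 0.74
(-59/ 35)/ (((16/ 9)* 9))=-59/ 560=-0.11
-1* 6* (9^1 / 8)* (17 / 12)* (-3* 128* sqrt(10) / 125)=3672* sqrt(10) / 125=92.90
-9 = -9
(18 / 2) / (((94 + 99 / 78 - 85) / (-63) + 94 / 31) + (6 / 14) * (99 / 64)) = 4874688 / 1913153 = 2.55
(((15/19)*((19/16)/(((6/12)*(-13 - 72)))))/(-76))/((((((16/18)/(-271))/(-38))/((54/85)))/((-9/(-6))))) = 592677/184960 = 3.20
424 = 424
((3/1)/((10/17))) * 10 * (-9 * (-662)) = 303858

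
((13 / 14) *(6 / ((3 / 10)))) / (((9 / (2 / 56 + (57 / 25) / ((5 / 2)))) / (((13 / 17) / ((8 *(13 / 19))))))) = 819299 / 2998800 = 0.27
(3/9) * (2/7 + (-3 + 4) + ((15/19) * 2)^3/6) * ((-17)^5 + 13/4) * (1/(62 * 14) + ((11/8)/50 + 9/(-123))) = 798951273651729/19527847360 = 40913.43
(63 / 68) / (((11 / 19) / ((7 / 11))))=1.02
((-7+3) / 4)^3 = -1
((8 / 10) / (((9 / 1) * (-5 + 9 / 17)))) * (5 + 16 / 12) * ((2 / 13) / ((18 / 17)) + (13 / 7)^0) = -2278 / 15795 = -0.14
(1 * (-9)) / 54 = -1 / 6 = -0.17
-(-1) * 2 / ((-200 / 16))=-4 / 25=-0.16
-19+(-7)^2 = 30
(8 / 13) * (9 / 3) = 24 / 13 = 1.85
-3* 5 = -15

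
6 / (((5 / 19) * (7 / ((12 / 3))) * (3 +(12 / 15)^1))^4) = 1536 / 2401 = 0.64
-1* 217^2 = -47089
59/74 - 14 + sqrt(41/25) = -977/74 + sqrt(41)/5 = -11.92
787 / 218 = 3.61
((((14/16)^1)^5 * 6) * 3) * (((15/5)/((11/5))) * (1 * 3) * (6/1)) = 20420505/90112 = 226.61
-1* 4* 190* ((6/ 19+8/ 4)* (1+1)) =-3520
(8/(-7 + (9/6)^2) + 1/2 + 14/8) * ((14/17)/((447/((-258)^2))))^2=8508.97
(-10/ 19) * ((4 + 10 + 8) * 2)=-440/ 19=-23.16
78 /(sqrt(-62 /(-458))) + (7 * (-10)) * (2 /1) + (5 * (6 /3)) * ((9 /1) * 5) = 78 * sqrt(7099) /31 + 310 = 522.00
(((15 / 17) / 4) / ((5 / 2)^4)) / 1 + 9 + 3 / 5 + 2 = 24662 / 2125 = 11.61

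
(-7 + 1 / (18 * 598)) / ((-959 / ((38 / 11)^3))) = 1033610146 / 3434870439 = 0.30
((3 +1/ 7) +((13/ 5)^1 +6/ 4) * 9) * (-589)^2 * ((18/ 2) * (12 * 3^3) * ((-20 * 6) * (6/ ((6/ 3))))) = -102080716045488/ 7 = -14582959435069.71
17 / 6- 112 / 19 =-349 / 114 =-3.06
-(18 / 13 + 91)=-1201 / 13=-92.38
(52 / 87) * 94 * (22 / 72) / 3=13442 / 2349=5.72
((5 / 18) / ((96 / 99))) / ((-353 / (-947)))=52085 / 67776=0.77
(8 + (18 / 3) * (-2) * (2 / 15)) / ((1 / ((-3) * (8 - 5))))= -57.60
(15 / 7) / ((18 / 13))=65 / 42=1.55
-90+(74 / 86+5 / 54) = -206767 / 2322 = -89.05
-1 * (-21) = 21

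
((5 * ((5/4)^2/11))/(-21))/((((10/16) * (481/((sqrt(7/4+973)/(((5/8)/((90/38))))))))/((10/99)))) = -500 * sqrt(3899)/23222199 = -0.00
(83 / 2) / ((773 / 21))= 1.13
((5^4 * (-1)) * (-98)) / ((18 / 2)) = 6805.56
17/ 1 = 17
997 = 997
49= 49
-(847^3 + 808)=-607646231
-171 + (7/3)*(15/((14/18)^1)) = -126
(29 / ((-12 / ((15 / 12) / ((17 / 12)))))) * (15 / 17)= -2175 / 1156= -1.88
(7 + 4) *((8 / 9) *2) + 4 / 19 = 3380 / 171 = 19.77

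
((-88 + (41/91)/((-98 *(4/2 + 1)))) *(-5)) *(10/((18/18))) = 58859825/13377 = 4400.08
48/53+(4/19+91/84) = 26579/12084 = 2.20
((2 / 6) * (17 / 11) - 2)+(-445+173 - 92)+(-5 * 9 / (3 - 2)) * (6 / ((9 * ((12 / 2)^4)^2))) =-1125436087 / 3079296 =-365.48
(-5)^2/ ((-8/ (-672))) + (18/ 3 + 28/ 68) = 35809/ 17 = 2106.41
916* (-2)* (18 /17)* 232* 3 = -22951296 /17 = -1350076.24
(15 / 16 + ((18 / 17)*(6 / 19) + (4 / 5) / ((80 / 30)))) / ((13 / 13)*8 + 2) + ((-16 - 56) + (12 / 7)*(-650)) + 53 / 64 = -1185.30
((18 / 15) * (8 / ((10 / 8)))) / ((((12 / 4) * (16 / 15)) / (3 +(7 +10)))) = 48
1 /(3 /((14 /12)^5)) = 16807 /23328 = 0.72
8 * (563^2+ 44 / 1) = 2536104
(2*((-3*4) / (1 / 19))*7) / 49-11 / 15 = -6917 / 105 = -65.88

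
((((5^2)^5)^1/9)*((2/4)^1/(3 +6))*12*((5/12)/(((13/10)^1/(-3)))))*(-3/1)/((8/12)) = 244140625/78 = 3130008.01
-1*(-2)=2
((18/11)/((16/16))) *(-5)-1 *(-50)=460/11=41.82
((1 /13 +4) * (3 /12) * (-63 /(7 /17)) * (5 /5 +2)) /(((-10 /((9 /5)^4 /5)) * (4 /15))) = 478828341 /1300000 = 368.33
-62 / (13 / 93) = -5766 / 13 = -443.54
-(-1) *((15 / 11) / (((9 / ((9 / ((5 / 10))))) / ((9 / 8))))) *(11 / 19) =135 / 76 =1.78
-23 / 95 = -0.24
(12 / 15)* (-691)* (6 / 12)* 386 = -533452 / 5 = -106690.40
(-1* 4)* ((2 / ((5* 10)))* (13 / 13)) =-4 / 25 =-0.16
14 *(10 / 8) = 35 / 2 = 17.50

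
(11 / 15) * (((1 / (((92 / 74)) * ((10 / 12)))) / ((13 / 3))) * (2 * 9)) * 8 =175824 / 7475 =23.52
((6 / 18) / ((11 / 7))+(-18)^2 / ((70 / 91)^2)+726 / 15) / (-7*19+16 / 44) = -491842 / 109425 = -4.49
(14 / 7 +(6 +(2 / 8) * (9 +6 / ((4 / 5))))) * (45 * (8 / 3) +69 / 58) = 1469.42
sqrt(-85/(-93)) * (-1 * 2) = -1.91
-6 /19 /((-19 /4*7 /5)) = 120 /2527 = 0.05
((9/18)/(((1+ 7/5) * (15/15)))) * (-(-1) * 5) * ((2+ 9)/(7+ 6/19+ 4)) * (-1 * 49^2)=-2509045/1032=-2431.25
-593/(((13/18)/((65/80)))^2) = -48033/64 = -750.52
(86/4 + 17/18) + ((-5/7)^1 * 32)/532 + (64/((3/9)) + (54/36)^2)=7261291/33516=216.65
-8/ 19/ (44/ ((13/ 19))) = -26/ 3971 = -0.01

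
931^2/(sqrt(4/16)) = 1733522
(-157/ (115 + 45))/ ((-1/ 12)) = 471/ 40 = 11.78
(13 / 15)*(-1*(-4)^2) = -208 / 15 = -13.87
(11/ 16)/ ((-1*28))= -11/ 448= -0.02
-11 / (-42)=11 / 42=0.26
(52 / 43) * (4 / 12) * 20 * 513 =177840 / 43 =4135.81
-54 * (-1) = 54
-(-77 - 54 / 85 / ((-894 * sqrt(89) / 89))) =77 - 9 * sqrt(89) / 12665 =76.99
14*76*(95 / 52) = 25270 / 13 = 1943.85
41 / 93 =0.44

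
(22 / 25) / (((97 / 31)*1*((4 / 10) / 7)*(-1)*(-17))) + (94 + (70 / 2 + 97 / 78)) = 83947141 / 643110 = 130.53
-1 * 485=-485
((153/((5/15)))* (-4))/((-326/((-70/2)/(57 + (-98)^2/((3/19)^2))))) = -289170/565211791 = -0.00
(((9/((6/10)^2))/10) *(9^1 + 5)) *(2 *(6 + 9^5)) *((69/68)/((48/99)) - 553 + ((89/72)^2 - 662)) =-36776254301675/7344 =-5007659899.47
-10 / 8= -5 / 4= -1.25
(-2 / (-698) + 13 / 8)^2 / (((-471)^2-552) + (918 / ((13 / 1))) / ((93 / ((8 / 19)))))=52723613475 / 4402797122349248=0.00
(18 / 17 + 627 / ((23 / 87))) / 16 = 927747 / 6256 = 148.30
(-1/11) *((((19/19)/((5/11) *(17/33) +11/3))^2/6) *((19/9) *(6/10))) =-25289/20050560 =-0.00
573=573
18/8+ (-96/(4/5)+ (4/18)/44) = -46627/396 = -117.74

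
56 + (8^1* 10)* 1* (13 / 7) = 1432 / 7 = 204.57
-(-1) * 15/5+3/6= 7/2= 3.50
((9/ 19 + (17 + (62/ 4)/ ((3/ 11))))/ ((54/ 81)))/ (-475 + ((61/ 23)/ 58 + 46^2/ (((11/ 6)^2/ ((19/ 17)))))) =11622372949/ 23843644274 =0.49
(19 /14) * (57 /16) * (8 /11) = 1083 /308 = 3.52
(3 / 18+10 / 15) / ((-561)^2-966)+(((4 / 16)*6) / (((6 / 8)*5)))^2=0.16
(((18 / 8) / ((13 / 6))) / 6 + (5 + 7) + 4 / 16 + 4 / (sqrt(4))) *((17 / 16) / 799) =375 / 19552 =0.02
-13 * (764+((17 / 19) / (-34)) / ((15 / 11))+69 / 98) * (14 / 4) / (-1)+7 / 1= 34800.16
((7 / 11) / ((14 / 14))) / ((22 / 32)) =112 / 121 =0.93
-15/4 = -3.75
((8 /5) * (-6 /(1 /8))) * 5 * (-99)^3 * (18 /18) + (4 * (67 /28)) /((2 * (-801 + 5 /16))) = 33413185313896 /89677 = 372594815.99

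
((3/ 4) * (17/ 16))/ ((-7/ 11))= -561/ 448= -1.25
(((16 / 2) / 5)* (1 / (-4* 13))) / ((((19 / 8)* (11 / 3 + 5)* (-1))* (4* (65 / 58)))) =348 / 1043575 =0.00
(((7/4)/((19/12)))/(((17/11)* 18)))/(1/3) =77/646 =0.12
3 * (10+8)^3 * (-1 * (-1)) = 17496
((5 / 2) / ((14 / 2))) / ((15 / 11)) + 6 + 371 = 15845 / 42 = 377.26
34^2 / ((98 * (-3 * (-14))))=289 / 1029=0.28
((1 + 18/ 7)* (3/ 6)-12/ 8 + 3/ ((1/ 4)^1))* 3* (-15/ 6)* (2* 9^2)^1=-104490/ 7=-14927.14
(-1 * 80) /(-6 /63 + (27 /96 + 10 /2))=-10752 /697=-15.43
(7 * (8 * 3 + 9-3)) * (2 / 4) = 105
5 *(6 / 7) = 30 / 7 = 4.29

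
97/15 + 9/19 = 6.94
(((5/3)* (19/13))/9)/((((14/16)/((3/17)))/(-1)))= -760/13923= -0.05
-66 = -66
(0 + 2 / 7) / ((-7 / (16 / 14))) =-16 / 343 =-0.05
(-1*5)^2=25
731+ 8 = 739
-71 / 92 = -0.77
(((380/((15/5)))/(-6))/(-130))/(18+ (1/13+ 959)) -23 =-2629295/114318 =-23.00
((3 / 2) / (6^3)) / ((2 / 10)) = 5 / 144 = 0.03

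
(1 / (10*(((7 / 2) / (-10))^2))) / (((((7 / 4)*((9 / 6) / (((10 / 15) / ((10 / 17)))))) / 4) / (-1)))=-4352 / 3087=-1.41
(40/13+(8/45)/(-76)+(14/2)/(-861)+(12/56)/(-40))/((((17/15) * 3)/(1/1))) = 9190507/10208016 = 0.90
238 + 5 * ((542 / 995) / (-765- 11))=18376185 / 77212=238.00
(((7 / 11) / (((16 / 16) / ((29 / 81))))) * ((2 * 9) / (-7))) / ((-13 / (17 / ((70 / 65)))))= 493 / 693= 0.71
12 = 12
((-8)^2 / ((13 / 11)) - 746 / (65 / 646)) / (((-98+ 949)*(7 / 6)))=-2870376 / 387205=-7.41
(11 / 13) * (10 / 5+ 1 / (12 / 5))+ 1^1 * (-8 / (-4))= 631 / 156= 4.04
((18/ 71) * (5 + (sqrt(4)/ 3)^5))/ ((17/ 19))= 47386/ 32589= 1.45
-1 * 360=-360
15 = 15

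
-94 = -94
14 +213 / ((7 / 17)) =3719 / 7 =531.29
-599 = -599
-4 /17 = -0.24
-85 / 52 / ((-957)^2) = -85 / 47624148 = -0.00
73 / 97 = 0.75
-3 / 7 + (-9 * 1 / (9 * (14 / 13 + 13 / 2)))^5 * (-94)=-882309896863 / 2076964965299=-0.42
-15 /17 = -0.88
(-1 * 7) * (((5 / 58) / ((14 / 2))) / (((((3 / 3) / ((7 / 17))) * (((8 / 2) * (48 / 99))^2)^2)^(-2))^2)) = -16543038403384679350375960690032640 / 137725131592636512111672125949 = -120116.34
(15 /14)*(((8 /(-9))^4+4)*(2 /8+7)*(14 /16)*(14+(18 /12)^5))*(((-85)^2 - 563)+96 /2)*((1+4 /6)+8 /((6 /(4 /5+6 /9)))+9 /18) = 18773135.34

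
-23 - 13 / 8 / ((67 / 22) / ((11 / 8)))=-23.73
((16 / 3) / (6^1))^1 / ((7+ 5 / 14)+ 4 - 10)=112 / 171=0.65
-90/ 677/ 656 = -45/ 222056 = -0.00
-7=-7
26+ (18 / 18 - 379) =-352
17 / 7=2.43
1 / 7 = 0.14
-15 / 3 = -5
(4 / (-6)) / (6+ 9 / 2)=-4 / 63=-0.06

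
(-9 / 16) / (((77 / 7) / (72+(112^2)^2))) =-16092819 / 2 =-8046409.50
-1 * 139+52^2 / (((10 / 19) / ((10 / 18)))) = 24437 / 9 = 2715.22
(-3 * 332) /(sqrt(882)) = -166 * sqrt(2) /7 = -33.54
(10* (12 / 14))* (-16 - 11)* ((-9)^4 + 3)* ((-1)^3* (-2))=-3038194.29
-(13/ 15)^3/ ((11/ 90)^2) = -26364/ 605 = -43.58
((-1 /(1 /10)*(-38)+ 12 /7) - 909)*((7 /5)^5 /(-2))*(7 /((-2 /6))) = -186103911 /6250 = -29776.63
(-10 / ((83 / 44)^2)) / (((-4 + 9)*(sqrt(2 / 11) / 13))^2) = -3599024 / 34445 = -104.49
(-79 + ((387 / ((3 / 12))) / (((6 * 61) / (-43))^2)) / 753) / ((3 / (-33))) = 2433987820 / 2801913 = 868.69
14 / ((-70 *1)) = -0.20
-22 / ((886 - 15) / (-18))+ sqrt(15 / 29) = 396 / 871+ sqrt(435) / 29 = 1.17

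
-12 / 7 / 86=-6 / 301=-0.02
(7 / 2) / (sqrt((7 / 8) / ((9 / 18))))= 2.65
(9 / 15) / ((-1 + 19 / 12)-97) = -36 / 5785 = -0.01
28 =28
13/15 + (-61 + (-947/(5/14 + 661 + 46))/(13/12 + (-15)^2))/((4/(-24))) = 49287511219/134334195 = 366.90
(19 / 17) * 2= 2.24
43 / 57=0.75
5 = 5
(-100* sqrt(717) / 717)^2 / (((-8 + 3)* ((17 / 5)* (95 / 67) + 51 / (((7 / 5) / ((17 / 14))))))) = -13132000 / 230944983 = -0.06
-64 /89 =-0.72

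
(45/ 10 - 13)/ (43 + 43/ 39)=-663/ 3440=-0.19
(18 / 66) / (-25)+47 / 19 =12868 / 5225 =2.46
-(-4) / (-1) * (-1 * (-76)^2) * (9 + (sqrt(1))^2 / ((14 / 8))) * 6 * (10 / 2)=46439040 / 7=6634148.57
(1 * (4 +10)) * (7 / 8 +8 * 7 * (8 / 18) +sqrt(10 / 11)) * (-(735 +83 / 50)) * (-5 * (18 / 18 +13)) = 3609634 * sqrt(110) / 55 +669587107 / 36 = 19287972.06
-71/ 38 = -1.87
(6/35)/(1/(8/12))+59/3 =2077/105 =19.78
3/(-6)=-1/2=-0.50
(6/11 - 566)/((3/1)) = -6220/33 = -188.48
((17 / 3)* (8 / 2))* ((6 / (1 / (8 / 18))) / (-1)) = -544 / 9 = -60.44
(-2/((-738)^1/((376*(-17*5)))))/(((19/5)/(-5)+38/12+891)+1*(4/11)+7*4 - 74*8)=-17578000/66926883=-0.26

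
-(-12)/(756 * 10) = 1/630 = 0.00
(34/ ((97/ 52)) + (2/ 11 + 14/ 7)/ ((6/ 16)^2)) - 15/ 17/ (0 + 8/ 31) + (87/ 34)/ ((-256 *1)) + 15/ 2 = 1053522665/ 27861504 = 37.81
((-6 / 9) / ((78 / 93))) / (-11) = 31 / 429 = 0.07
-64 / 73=-0.88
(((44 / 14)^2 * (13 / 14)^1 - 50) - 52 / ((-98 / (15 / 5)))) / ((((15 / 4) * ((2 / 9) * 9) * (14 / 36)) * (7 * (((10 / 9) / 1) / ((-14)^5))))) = 23255424 / 25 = 930216.96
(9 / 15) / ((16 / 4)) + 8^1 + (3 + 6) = 17.15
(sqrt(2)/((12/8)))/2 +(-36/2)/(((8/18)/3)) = -243/2 +sqrt(2)/3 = -121.03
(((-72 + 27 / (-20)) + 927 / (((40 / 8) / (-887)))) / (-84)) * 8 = 1096821 / 70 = 15668.87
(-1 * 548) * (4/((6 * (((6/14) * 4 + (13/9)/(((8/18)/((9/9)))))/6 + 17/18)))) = -184128/893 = -206.19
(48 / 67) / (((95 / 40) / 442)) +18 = 192642 / 1273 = 151.33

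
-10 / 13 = -0.77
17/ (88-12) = 17/ 76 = 0.22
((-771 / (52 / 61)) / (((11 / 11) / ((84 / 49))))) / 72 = -15677 / 728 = -21.53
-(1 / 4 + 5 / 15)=-7 / 12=-0.58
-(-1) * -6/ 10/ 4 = -3/ 20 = -0.15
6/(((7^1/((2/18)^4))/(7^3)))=98/2187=0.04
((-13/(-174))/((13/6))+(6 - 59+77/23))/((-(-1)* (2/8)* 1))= -132380/667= -198.47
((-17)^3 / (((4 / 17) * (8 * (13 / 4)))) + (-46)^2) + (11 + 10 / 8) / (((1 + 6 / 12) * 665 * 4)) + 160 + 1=1473.92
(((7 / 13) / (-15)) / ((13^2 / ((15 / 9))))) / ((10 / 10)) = -7 / 19773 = -0.00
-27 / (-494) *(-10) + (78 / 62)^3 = 10630008 / 7358377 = 1.44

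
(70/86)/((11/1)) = 0.07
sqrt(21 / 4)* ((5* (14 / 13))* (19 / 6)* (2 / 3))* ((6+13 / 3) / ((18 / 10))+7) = 228760* sqrt(21) / 3159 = 331.85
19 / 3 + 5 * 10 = 169 / 3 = 56.33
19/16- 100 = -1581/16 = -98.81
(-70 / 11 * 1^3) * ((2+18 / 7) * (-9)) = 2880 / 11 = 261.82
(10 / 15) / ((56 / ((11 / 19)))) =11 / 1596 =0.01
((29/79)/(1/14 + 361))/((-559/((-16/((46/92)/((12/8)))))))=6496/74411285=0.00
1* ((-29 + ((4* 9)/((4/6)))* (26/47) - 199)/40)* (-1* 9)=10476/235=44.58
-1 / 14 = -0.07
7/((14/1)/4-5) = -14/3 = -4.67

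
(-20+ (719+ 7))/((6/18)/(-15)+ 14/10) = 15885/31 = 512.42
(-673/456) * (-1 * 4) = 673/114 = 5.90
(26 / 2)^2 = 169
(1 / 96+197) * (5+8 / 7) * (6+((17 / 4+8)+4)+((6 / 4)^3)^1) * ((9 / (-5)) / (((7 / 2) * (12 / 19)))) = -633528761 / 25088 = -25252.26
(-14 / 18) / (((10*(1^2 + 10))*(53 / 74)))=-259 / 26235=-0.01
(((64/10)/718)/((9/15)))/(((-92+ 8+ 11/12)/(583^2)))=-60.78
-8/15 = -0.53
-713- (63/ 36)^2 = -11457/ 16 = -716.06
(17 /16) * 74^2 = 23273 /4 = 5818.25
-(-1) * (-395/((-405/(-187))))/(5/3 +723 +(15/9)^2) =-14773/58923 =-0.25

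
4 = 4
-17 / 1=-17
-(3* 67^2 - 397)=-13070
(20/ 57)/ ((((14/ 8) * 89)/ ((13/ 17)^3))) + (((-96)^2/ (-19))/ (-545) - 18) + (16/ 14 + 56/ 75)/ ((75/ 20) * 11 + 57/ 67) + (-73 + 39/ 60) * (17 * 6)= -11336382357644417723/ 1532613747585150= -7396.76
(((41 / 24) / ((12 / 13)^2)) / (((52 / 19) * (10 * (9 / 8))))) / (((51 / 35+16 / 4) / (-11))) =-779779 / 5940864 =-0.13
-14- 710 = -724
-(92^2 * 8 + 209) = -67921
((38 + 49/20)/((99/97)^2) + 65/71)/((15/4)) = 553184851/52190325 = 10.60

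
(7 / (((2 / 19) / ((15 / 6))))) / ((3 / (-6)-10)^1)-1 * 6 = -131 / 6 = -21.83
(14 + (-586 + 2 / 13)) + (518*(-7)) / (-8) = -118.60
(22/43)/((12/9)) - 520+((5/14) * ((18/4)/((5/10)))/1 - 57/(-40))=-6200323/12040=-514.98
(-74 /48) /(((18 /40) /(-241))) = 44585 /54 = 825.65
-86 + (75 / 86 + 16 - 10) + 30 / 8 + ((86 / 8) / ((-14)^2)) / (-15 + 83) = -172795671 / 2292416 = -75.38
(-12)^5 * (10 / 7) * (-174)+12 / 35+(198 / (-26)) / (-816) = 7654868625987 / 123760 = 61852526.07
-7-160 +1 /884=-147627 /884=-167.00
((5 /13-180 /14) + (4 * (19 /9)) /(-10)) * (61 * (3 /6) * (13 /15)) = -3326513 /9450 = -352.01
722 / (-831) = -722 / 831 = -0.87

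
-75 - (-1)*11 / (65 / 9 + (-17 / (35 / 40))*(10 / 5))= -75.35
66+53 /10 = 713 /10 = 71.30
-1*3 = -3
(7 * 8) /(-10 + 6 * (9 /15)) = -35 /4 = -8.75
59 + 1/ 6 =355/ 6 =59.17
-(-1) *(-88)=-88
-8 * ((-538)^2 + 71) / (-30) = 77204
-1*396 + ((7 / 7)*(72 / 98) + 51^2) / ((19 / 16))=1671084 / 931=1794.93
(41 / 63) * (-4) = -164 / 63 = -2.60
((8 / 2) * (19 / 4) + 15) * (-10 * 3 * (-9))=9180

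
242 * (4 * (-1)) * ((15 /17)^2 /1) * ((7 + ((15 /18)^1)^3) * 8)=-39615400 /867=-45692.50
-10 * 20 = -200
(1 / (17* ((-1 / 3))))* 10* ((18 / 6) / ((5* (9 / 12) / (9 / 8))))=-1.59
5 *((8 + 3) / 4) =55 / 4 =13.75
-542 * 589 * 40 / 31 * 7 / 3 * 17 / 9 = -49018480 / 27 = -1815499.26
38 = 38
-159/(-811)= 159/811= 0.20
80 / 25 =16 / 5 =3.20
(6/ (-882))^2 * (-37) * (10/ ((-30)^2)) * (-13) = 481/ 1944810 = 0.00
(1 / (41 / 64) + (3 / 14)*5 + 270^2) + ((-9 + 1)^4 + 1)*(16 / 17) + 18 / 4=22031019 / 287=76763.13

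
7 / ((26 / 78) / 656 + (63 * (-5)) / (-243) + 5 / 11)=1363824 / 341219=4.00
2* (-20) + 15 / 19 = -745 / 19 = -39.21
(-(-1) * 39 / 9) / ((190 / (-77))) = -1001 / 570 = -1.76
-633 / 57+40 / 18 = -1519 / 171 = -8.88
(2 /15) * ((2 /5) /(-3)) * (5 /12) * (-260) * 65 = 125.19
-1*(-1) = 1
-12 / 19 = -0.63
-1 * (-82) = 82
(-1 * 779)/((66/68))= -26486/33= -802.61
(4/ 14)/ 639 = 2/ 4473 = 0.00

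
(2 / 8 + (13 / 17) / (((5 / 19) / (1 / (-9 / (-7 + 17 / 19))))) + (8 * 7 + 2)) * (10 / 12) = 184277 / 3672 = 50.18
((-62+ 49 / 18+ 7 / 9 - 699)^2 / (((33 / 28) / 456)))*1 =2442119400 / 11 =222010854.55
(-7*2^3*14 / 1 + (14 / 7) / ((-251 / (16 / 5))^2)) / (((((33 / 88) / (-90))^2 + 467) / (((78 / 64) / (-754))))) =133360461504 / 49145620303829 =0.00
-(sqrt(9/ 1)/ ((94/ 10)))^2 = -225/ 2209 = -0.10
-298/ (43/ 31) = -9238/ 43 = -214.84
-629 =-629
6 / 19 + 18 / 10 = 201 / 95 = 2.12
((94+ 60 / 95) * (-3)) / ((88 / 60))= -40455 / 209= -193.56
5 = 5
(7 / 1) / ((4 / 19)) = 133 / 4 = 33.25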